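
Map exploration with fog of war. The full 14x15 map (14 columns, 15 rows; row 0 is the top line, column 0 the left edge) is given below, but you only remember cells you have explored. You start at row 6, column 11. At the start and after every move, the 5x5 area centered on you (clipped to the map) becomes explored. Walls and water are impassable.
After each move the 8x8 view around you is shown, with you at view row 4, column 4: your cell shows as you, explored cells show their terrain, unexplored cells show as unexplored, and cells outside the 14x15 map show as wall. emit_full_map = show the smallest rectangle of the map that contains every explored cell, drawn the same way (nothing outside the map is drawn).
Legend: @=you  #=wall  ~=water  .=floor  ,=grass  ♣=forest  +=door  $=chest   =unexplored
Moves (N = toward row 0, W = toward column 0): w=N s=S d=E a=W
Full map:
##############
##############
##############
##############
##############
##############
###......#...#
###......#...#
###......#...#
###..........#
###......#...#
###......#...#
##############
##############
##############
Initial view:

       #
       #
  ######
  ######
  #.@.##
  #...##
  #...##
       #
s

       #
  ######
  ######
  #...##
  #.@.##
  #...##
  ....##
       #

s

  ######
  ######
  #...##
  #...##
  #.@.##
  ....##
  #...##
       #

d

 #######
 #######
 #...###
 #...###
 #..@###
 ....###
 #...###
      ##

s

 #######
 #...###
 #...###
 #...###
 ...@###
 #...###
  ...###
      ##

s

 #...###
 #...###
 #...###
 ....###
 #..@###
  ...###
  ######
      ##

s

 #...###
 #...###
 ....###
 #...###
  ..@###
  ######
  ######
      ##

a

  #...##
  #...##
  ....##
  #...##
  #.@.##
  ######
  ######
       #

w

  #...##
  #...##
  #...##
  ....##
  #.@.##
  #...##
  ######
  ######

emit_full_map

#####
#####
#...#
#...#
#...#
....#
#.@.#
#...#
#####
#####

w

  ######
  #...##
  #...##
  #...##
  ..@.##
  #...##
  #...##
  ######

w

  ######
  ######
  #...##
  #...##
  #.@.##
  ....##
  #...##
  #...##

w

       #
  ######
  ######
  #...##
  #.@.##
  #...##
  ....##
  #...##

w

       #
       #
  ######
  ######
  #.@.##
  #...##
  #...##
  ....##

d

      ##
      ##
 #######
 #######
 #..@###
 #...###
 #...###
 ....###

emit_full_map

#####
#####
#..@#
#...#
#...#
....#
#...#
#...#
#####
#####


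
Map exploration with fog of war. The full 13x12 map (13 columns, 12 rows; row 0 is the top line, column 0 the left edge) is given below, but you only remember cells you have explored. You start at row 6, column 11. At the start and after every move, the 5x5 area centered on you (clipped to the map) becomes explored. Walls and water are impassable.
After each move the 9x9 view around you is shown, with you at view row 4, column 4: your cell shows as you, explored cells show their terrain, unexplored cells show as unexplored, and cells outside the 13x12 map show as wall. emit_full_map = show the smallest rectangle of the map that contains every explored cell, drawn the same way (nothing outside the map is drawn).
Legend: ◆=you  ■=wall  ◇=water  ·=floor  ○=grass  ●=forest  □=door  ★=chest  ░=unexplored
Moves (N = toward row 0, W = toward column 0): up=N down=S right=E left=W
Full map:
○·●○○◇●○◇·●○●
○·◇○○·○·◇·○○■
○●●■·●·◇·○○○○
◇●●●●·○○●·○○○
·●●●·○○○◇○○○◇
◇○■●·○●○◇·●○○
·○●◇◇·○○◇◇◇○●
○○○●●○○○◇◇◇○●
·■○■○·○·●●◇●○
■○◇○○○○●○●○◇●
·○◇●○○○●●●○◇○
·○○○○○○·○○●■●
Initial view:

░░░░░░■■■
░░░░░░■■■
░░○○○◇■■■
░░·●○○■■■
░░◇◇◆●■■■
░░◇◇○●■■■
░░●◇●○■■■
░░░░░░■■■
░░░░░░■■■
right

░░░░░■■■■
░░░░░■■■■
░○○○◇■■■■
░·●○○■■■■
░◇◇○◆■■■■
░◇◇○●■■■■
░●◇●○■■■■
░░░░░■■■■
░░░░░■■■■

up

░░░░░■■■■
░░░░░■■■■
░░○○○■■■■
░○○○◇■■■■
░·●○◆■■■■
░◇◇○●■■■■
░◇◇○●■■■■
░●◇●○■■■■
░░░░░■■■■

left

░░░░░░■■■
░░░░░░■■■
░░·○○○■■■
░░○○○◇■■■
░░·●◆○■■■
░░◇◇○●■■■
░░◇◇○●■■■
░░●◇●○■■■
░░░░░░■■■

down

░░░░░░■■■
░░·○○○■■■
░░○○○◇■■■
░░·●○○■■■
░░◇◇◆●■■■
░░◇◇○●■■■
░░●◇●○■■■
░░░░░░■■■
░░░░░░■■■

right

░░░░░■■■■
░·○○○■■■■
░○○○◇■■■■
░·●○○■■■■
░◇◇○◆■■■■
░◇◇○●■■■■
░●◇●○■■■■
░░░░░■■■■
░░░░░■■■■

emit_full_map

·○○○
○○○◇
·●○○
◇◇○◆
◇◇○●
●◇●○

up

░░░░░■■■■
░░░░░■■■■
░·○○○■■■■
░○○○◇■■■■
░·●○◆■■■■
░◇◇○●■■■■
░◇◇○●■■■■
░●◇●○■■■■
░░░░░■■■■

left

░░░░░░■■■
░░░░░░■■■
░░·○○○■■■
░░○○○◇■■■
░░·●◆○■■■
░░◇◇○●■■■
░░◇◇○●■■■
░░●◇●○■■■
░░░░░░■■■

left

░░░░░░░■■
░░░░░░░■■
░░●·○○○■■
░░◇○○○◇■■
░░◇·◆○○■■
░░◇◇◇○●■■
░░◇◇◇○●■■
░░░●◇●○■■
░░░░░░░■■

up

░░░░░░░■■
░░░░░░░■■
░░·○○○○■■
░░●·○○○■■
░░◇○◆○◇■■
░░◇·●○○■■
░░◇◇◇○●■■
░░◇◇◇○●■■
░░░●◇●○■■

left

░░░░░░░░■
░░░░░░░░■
░░◇·○○○○■
░░○●·○○○■
░░○◇◆○○◇■
░░○◇·●○○■
░░○◇◇◇○●■
░░░◇◇◇○●■
░░░░●◇●○■

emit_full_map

◇·○○○○
○●·○○○
○◇◆○○◇
○◇·●○○
○◇◇◇○●
░◇◇◇○●
░░●◇●○

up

■■■■■■■■■
░░░░░░░░■
░░·◇·○○░■
░░◇·○○○○■
░░○●◆○○○■
░░○◇○○○◇■
░░○◇·●○○■
░░○◇◇◇○●■
░░░◇◇◇○●■

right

■■■■■■■■■
░░░░░░░■■
░·◇·○○■■■
░◇·○○○○■■
░○●·◆○○■■
░○◇○○○◇■■
░○◇·●○○■■
░○◇◇◇○●■■
░░◇◇◇○●■■

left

■■■■■■■■■
░░░░░░░░■
░░·◇·○○■■
░░◇·○○○○■
░░○●◆○○○■
░░○◇○○○◇■
░░○◇·●○○■
░░○◇◇◇○●■
░░░◇◇◇○●■

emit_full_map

·◇·○○■
◇·○○○○
○●◆○○○
○◇○○○◇
○◇·●○○
○◇◇◇○●
░◇◇◇○●
░░●◇●○


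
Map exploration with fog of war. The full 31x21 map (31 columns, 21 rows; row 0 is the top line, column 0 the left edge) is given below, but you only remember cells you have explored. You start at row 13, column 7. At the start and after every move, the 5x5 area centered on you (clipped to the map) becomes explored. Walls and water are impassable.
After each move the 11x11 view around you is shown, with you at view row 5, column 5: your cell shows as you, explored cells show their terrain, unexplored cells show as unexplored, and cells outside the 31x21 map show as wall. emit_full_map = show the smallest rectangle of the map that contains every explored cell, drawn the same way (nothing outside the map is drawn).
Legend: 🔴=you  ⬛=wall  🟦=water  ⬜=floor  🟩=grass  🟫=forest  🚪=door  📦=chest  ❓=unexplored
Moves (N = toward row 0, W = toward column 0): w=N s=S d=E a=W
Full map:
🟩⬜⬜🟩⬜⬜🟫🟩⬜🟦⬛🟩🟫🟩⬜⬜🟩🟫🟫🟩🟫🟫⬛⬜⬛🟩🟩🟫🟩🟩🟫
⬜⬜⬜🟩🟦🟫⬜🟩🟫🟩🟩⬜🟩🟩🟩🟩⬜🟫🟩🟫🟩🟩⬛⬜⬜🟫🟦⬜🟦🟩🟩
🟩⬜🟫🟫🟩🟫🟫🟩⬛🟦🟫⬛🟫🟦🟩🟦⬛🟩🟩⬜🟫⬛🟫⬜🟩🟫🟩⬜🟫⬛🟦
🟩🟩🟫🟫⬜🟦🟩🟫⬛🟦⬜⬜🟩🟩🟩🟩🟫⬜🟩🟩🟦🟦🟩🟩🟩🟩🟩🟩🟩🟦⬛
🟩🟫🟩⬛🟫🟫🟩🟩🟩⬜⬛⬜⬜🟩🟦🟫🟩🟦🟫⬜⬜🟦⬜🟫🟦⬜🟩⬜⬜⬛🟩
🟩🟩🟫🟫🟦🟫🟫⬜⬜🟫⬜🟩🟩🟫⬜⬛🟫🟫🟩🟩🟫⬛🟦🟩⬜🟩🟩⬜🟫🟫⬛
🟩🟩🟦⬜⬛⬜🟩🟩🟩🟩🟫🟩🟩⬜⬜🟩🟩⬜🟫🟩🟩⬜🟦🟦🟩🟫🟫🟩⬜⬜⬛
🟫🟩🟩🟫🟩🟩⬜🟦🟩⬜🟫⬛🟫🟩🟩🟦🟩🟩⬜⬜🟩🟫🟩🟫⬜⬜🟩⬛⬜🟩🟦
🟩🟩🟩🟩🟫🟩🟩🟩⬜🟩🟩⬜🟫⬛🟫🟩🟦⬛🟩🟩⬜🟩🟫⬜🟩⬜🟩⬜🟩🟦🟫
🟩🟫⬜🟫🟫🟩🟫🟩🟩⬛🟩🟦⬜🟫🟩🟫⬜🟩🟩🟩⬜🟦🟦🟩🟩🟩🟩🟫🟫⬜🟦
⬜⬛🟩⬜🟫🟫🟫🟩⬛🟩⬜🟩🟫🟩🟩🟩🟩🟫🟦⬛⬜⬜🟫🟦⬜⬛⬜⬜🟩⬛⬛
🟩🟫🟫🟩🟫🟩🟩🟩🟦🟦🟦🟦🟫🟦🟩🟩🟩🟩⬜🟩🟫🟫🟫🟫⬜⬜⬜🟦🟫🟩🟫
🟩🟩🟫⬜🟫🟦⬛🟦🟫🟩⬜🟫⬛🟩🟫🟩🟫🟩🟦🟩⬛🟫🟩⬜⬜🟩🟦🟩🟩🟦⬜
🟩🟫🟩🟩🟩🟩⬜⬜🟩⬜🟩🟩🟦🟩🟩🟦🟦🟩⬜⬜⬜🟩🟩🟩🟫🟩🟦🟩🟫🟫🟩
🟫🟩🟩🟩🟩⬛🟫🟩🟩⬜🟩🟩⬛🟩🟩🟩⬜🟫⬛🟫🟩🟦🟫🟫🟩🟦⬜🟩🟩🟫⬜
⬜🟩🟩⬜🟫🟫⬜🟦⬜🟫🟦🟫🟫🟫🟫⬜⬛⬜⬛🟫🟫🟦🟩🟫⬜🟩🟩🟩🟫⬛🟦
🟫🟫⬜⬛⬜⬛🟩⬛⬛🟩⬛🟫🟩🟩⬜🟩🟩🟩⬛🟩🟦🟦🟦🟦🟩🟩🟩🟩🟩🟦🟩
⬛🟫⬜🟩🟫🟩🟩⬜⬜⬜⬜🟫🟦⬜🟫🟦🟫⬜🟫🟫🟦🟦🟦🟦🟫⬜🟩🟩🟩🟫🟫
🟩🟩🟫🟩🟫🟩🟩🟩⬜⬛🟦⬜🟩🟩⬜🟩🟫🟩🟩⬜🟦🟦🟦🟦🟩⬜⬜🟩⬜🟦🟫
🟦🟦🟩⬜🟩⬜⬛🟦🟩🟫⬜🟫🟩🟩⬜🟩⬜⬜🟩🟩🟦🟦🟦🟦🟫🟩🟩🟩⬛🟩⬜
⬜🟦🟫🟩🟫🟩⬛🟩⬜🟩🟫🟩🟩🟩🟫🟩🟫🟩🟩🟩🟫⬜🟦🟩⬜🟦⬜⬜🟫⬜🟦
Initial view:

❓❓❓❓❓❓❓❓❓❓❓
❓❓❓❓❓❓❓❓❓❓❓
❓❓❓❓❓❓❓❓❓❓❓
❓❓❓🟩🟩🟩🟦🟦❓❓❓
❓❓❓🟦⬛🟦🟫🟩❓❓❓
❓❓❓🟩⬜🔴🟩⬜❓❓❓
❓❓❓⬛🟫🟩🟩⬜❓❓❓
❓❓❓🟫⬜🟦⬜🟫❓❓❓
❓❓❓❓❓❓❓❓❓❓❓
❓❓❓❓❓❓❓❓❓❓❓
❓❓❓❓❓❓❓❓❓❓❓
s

❓❓❓❓❓❓❓❓❓❓❓
❓❓❓❓❓❓❓❓❓❓❓
❓❓❓🟩🟩🟩🟦🟦❓❓❓
❓❓❓🟦⬛🟦🟫🟩❓❓❓
❓❓❓🟩⬜⬜🟩⬜❓❓❓
❓❓❓⬛🟫🔴🟩⬜❓❓❓
❓❓❓🟫⬜🟦⬜🟫❓❓❓
❓❓❓⬛🟩⬛⬛🟩❓❓❓
❓❓❓❓❓❓❓❓❓❓❓
❓❓❓❓❓❓❓❓❓❓❓
❓❓❓❓❓❓❓❓❓❓❓

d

❓❓❓❓❓❓❓❓❓❓❓
❓❓❓❓❓❓❓❓❓❓❓
❓❓🟩🟩🟩🟦🟦❓❓❓❓
❓❓🟦⬛🟦🟫🟩⬜❓❓❓
❓❓🟩⬜⬜🟩⬜🟩❓❓❓
❓❓⬛🟫🟩🔴⬜🟩❓❓❓
❓❓🟫⬜🟦⬜🟫🟦❓❓❓
❓❓⬛🟩⬛⬛🟩⬛❓❓❓
❓❓❓❓❓❓❓❓❓❓❓
❓❓❓❓❓❓❓❓❓❓❓
❓❓❓❓❓❓❓❓❓❓❓

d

❓❓❓❓❓❓❓❓❓❓❓
❓❓❓❓❓❓❓❓❓❓❓
❓🟩🟩🟩🟦🟦❓❓❓❓❓
❓🟦⬛🟦🟫🟩⬜🟫❓❓❓
❓🟩⬜⬜🟩⬜🟩🟩❓❓❓
❓⬛🟫🟩🟩🔴🟩🟩❓❓❓
❓🟫⬜🟦⬜🟫🟦🟫❓❓❓
❓⬛🟩⬛⬛🟩⬛🟫❓❓❓
❓❓❓❓❓❓❓❓❓❓❓
❓❓❓❓❓❓❓❓❓❓❓
❓❓❓❓❓❓❓❓❓❓❓

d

❓❓❓❓❓❓❓❓❓❓❓
❓❓❓❓❓❓❓❓❓❓❓
🟩🟩🟩🟦🟦❓❓❓❓❓❓
🟦⬛🟦🟫🟩⬜🟫⬛❓❓❓
🟩⬜⬜🟩⬜🟩🟩🟦❓❓❓
⬛🟫🟩🟩⬜🔴🟩⬛❓❓❓
🟫⬜🟦⬜🟫🟦🟫🟫❓❓❓
⬛🟩⬛⬛🟩⬛🟫🟩❓❓❓
❓❓❓❓❓❓❓❓❓❓❓
❓❓❓❓❓❓❓❓❓❓❓
❓❓❓❓❓❓❓❓❓❓❓

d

❓❓❓❓❓❓❓❓❓❓❓
❓❓❓❓❓❓❓❓❓❓❓
🟩🟩🟦🟦❓❓❓❓❓❓❓
⬛🟦🟫🟩⬜🟫⬛🟩❓❓❓
⬜⬜🟩⬜🟩🟩🟦🟩❓❓❓
🟫🟩🟩⬜🟩🔴⬛🟩❓❓❓
⬜🟦⬜🟫🟦🟫🟫🟫❓❓❓
🟩⬛⬛🟩⬛🟫🟩🟩❓❓❓
❓❓❓❓❓❓❓❓❓❓❓
❓❓❓❓❓❓❓❓❓❓❓
❓❓❓❓❓❓❓❓❓❓❓

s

❓❓❓❓❓❓❓❓❓❓❓
🟩🟩🟦🟦❓❓❓❓❓❓❓
⬛🟦🟫🟩⬜🟫⬛🟩❓❓❓
⬜⬜🟩⬜🟩🟩🟦🟩❓❓❓
🟫🟩🟩⬜🟩🟩⬛🟩❓❓❓
⬜🟦⬜🟫🟦🔴🟫🟫❓❓❓
🟩⬛⬛🟩⬛🟫🟩🟩❓❓❓
❓❓❓⬜⬜🟫🟦⬜❓❓❓
❓❓❓❓❓❓❓❓❓❓❓
❓❓❓❓❓❓❓❓❓❓❓
❓❓❓❓❓❓❓❓❓❓❓

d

❓❓❓❓❓❓❓❓❓❓❓
🟩🟦🟦❓❓❓❓❓❓❓❓
🟦🟫🟩⬜🟫⬛🟩❓❓❓❓
⬜🟩⬜🟩🟩🟦🟩🟩❓❓❓
🟩🟩⬜🟩🟩⬛🟩🟩❓❓❓
🟦⬜🟫🟦🟫🔴🟫🟫❓❓❓
⬛⬛🟩⬛🟫🟩🟩⬜❓❓❓
❓❓⬜⬜🟫🟦⬜🟫❓❓❓
❓❓❓❓❓❓❓❓❓❓❓
❓❓❓❓❓❓❓❓❓❓❓
❓❓❓❓❓❓❓❓❓❓❓

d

❓❓❓❓❓❓❓❓❓❓❓
🟦🟦❓❓❓❓❓❓❓❓❓
🟫🟩⬜🟫⬛🟩❓❓❓❓❓
🟩⬜🟩🟩🟦🟩🟩🟦❓❓❓
🟩⬜🟩🟩⬛🟩🟩🟩❓❓❓
⬜🟫🟦🟫🟫🔴🟫⬜❓❓❓
⬛🟩⬛🟫🟩🟩⬜🟩❓❓❓
❓⬜⬜🟫🟦⬜🟫🟦❓❓❓
❓❓❓❓❓❓❓❓❓❓❓
❓❓❓❓❓❓❓❓❓❓❓
❓❓❓❓❓❓❓❓❓❓❓

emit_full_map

🟩🟩🟩🟦🟦❓❓❓❓❓❓
🟦⬛🟦🟫🟩⬜🟫⬛🟩❓❓
🟩⬜⬜🟩⬜🟩🟩🟦🟩🟩🟦
⬛🟫🟩🟩⬜🟩🟩⬛🟩🟩🟩
🟫⬜🟦⬜🟫🟦🟫🟫🔴🟫⬜
⬛🟩⬛⬛🟩⬛🟫🟩🟩⬜🟩
❓❓❓❓⬜⬜🟫🟦⬜🟫🟦

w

❓❓❓❓❓❓❓❓❓❓❓
❓❓❓❓❓❓❓❓❓❓❓
🟦🟦❓❓❓❓❓❓❓❓❓
🟫🟩⬜🟫⬛🟩🟫🟩❓❓❓
🟩⬜🟩🟩🟦🟩🟩🟦❓❓❓
🟩⬜🟩🟩⬛🔴🟩🟩❓❓❓
⬜🟫🟦🟫🟫🟫🟫⬜❓❓❓
⬛🟩⬛🟫🟩🟩⬜🟩❓❓❓
❓⬜⬜🟫🟦⬜🟫🟦❓❓❓
❓❓❓❓❓❓❓❓❓❓❓
❓❓❓❓❓❓❓❓❓❓❓

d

❓❓❓❓❓❓❓❓❓❓❓
❓❓❓❓❓❓❓❓❓❓❓
🟦❓❓❓❓❓❓❓❓❓❓
🟩⬜🟫⬛🟩🟫🟩🟫❓❓❓
⬜🟩🟩🟦🟩🟩🟦🟦❓❓❓
⬜🟩🟩⬛🟩🔴🟩⬜❓❓❓
🟫🟦🟫🟫🟫🟫⬜⬛❓❓❓
🟩⬛🟫🟩🟩⬜🟩🟩❓❓❓
⬜⬜🟫🟦⬜🟫🟦❓❓❓❓
❓❓❓❓❓❓❓❓❓❓❓
❓❓❓❓❓❓❓❓❓❓❓

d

❓❓❓❓❓❓❓❓❓❓❓
❓❓❓❓❓❓❓❓❓❓❓
❓❓❓❓❓❓❓❓❓❓❓
⬜🟫⬛🟩🟫🟩🟫🟩❓❓❓
🟩🟩🟦🟩🟩🟦🟦🟩❓❓❓
🟩🟩⬛🟩🟩🔴⬜🟫❓❓❓
🟦🟫🟫🟫🟫⬜⬛⬜❓❓❓
⬛🟫🟩🟩⬜🟩🟩🟩❓❓❓
⬜🟫🟦⬜🟫🟦❓❓❓❓❓
❓❓❓❓❓❓❓❓❓❓❓
❓❓❓❓❓❓❓❓❓❓❓

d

❓❓❓❓❓❓❓❓❓❓❓
❓❓❓❓❓❓❓❓❓❓❓
❓❓❓❓❓❓❓❓❓❓❓
🟫⬛🟩🟫🟩🟫🟩🟦❓❓❓
🟩🟦🟩🟩🟦🟦🟩⬜❓❓❓
🟩⬛🟩🟩🟩🔴🟫⬛❓❓❓
🟫🟫🟫🟫⬜⬛⬜⬛❓❓❓
🟫🟩🟩⬜🟩🟩🟩⬛❓❓❓
🟫🟦⬜🟫🟦❓❓❓❓❓❓
❓❓❓❓❓❓❓❓❓❓❓
❓❓❓❓❓❓❓❓❓❓❓

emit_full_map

🟩🟩🟩🟦🟦❓❓❓❓❓❓❓❓❓
🟦⬛🟦🟫🟩⬜🟫⬛🟩🟫🟩🟫🟩🟦
🟩⬜⬜🟩⬜🟩🟩🟦🟩🟩🟦🟦🟩⬜
⬛🟫🟩🟩⬜🟩🟩⬛🟩🟩🟩🔴🟫⬛
🟫⬜🟦⬜🟫🟦🟫🟫🟫🟫⬜⬛⬜⬛
⬛🟩⬛⬛🟩⬛🟫🟩🟩⬜🟩🟩🟩⬛
❓❓❓❓⬜⬜🟫🟦⬜🟫🟦❓❓❓

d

❓❓❓❓❓❓❓❓❓❓❓
❓❓❓❓❓❓❓❓❓❓❓
❓❓❓❓❓❓❓❓❓❓❓
⬛🟩🟫🟩🟫🟩🟦🟩❓❓❓
🟦🟩🟩🟦🟦🟩⬜⬜❓❓❓
⬛🟩🟩🟩⬜🔴⬛🟫❓❓❓
🟫🟫🟫⬜⬛⬜⬛🟫❓❓❓
🟩🟩⬜🟩🟩🟩⬛🟩❓❓❓
🟦⬜🟫🟦❓❓❓❓❓❓❓
❓❓❓❓❓❓❓❓❓❓❓
❓❓❓❓❓❓❓❓❓❓❓

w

❓❓❓❓❓❓❓❓❓❓❓
❓❓❓❓❓❓❓❓❓❓❓
❓❓❓❓❓❓❓❓❓❓❓
❓❓❓🟩🟩🟩⬜🟩❓❓❓
⬛🟩🟫🟩🟫🟩🟦🟩❓❓❓
🟦🟩🟩🟦🟦🔴⬜⬜❓❓❓
⬛🟩🟩🟩⬜🟫⬛🟫❓❓❓
🟫🟫🟫⬜⬛⬜⬛🟫❓❓❓
🟩🟩⬜🟩🟩🟩⬛🟩❓❓❓
🟦⬜🟫🟦❓❓❓❓❓❓❓
❓❓❓❓❓❓❓❓❓❓❓

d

❓❓❓❓❓❓❓❓❓❓❓
❓❓❓❓❓❓❓❓❓❓❓
❓❓❓❓❓❓❓❓❓❓❓
❓❓🟩🟩🟩⬜🟩🟫❓❓❓
🟩🟫🟩🟫🟩🟦🟩⬛❓❓❓
🟩🟩🟦🟦🟩🔴⬜⬜❓❓❓
🟩🟩🟩⬜🟫⬛🟫🟩❓❓❓
🟫🟫⬜⬛⬜⬛🟫🟫❓❓❓
🟩⬜🟩🟩🟩⬛🟩❓❓❓❓
⬜🟫🟦❓❓❓❓❓❓❓❓
❓❓❓❓❓❓❓❓❓❓❓

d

❓❓❓❓❓❓❓❓❓❓❓
❓❓❓❓❓❓❓❓❓❓❓
❓❓❓❓❓❓❓❓❓❓❓
❓🟩🟩🟩⬜🟩🟫🟫❓❓❓
🟫🟩🟫🟩🟦🟩⬛🟫❓❓❓
🟩🟦🟦🟩⬜🔴⬜🟩❓❓❓
🟩🟩⬜🟫⬛🟫🟩🟦❓❓❓
🟫⬜⬛⬜⬛🟫🟫🟦❓❓❓
⬜🟩🟩🟩⬛🟩❓❓❓❓❓
🟫🟦❓❓❓❓❓❓❓❓❓
❓❓❓❓❓❓❓❓❓❓❓

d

❓❓❓❓❓❓❓❓❓❓❓
❓❓❓❓❓❓❓❓❓❓❓
❓❓❓❓❓❓❓❓❓❓❓
🟩🟩🟩⬜🟩🟫🟫🟫❓❓❓
🟩🟫🟩🟦🟩⬛🟫🟩❓❓❓
🟦🟦🟩⬜⬜🔴🟩🟩❓❓❓
🟩⬜🟫⬛🟫🟩🟦🟫❓❓❓
⬜⬛⬜⬛🟫🟫🟦🟩❓❓❓
🟩🟩🟩⬛🟩❓❓❓❓❓❓
🟦❓❓❓❓❓❓❓❓❓❓
❓❓❓❓❓❓❓❓❓❓❓

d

❓❓❓❓❓❓❓❓❓❓❓
❓❓❓❓❓❓❓❓❓❓❓
❓❓❓❓❓❓❓❓❓❓❓
🟩🟩⬜🟩🟫🟫🟫🟫❓❓❓
🟫🟩🟦🟩⬛🟫🟩⬜❓❓❓
🟦🟩⬜⬜⬜🔴🟩🟩❓❓❓
⬜🟫⬛🟫🟩🟦🟫🟫❓❓❓
⬛⬜⬛🟫🟫🟦🟩🟫❓❓❓
🟩🟩⬛🟩❓❓❓❓❓❓❓
❓❓❓❓❓❓❓❓❓❓❓
❓❓❓❓❓❓❓❓❓❓❓

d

❓❓❓❓❓❓❓❓❓❓❓
❓❓❓❓❓❓❓❓❓❓❓
❓❓❓❓❓❓❓❓❓❓❓
🟩⬜🟩🟫🟫🟫🟫⬜❓❓❓
🟩🟦🟩⬛🟫🟩⬜⬜❓❓❓
🟩⬜⬜⬜🟩🔴🟩🟫❓❓❓
🟫⬛🟫🟩🟦🟫🟫🟩❓❓❓
⬜⬛🟫🟫🟦🟩🟫⬜❓❓❓
🟩⬛🟩❓❓❓❓❓❓❓❓
❓❓❓❓❓❓❓❓❓❓❓
❓❓❓❓❓❓❓❓❓❓❓

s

❓❓❓❓❓❓❓❓❓❓❓
❓❓❓❓❓❓❓❓❓❓❓
🟩⬜🟩🟫🟫🟫🟫⬜❓❓❓
🟩🟦🟩⬛🟫🟩⬜⬜❓❓❓
🟩⬜⬜⬜🟩🟩🟩🟫❓❓❓
🟫⬛🟫🟩🟦🔴🟫🟩❓❓❓
⬜⬛🟫🟫🟦🟩🟫⬜❓❓❓
🟩⬛🟩🟦🟦🟦🟦🟩❓❓❓
❓❓❓❓❓❓❓❓❓❓❓
❓❓❓❓❓❓❓❓❓❓❓
❓❓❓❓❓❓❓❓❓❓❓

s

❓❓❓❓❓❓❓❓❓❓❓
🟩⬜🟩🟫🟫🟫🟫⬜❓❓❓
🟩🟦🟩⬛🟫🟩⬜⬜❓❓❓
🟩⬜⬜⬜🟩🟩🟩🟫❓❓❓
🟫⬛🟫🟩🟦🟫🟫🟩❓❓❓
⬜⬛🟫🟫🟦🔴🟫⬜❓❓❓
🟩⬛🟩🟦🟦🟦🟦🟩❓❓❓
❓❓❓🟦🟦🟦🟦🟫❓❓❓
❓❓❓❓❓❓❓❓❓❓❓
❓❓❓❓❓❓❓❓❓❓❓
❓❓❓❓❓❓❓❓❓❓❓

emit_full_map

🟩🟩🟩🟦🟦❓❓❓❓❓🟩🟩🟩⬜🟩🟫🟫🟫🟫⬜
🟦⬛🟦🟫🟩⬜🟫⬛🟩🟫🟩🟫🟩🟦🟩⬛🟫🟩⬜⬜
🟩⬜⬜🟩⬜🟩🟩🟦🟩🟩🟦🟦🟩⬜⬜⬜🟩🟩🟩🟫
⬛🟫🟩🟩⬜🟩🟩⬛🟩🟩🟩⬜🟫⬛🟫🟩🟦🟫🟫🟩
🟫⬜🟦⬜🟫🟦🟫🟫🟫🟫⬜⬛⬜⬛🟫🟫🟦🔴🟫⬜
⬛🟩⬛⬛🟩⬛🟫🟩🟩⬜🟩🟩🟩⬛🟩🟦🟦🟦🟦🟩
❓❓❓❓⬜⬜🟫🟦⬜🟫🟦❓❓❓❓🟦🟦🟦🟦🟫

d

❓❓❓❓❓❓❓❓❓❓❓
⬜🟩🟫🟫🟫🟫⬜❓❓❓❓
🟦🟩⬛🟫🟩⬜⬜❓❓❓❓
⬜⬜⬜🟩🟩🟩🟫🟩❓❓❓
⬛🟫🟩🟦🟫🟫🟩🟦❓❓❓
⬛🟫🟫🟦🟩🔴⬜🟩❓❓❓
⬛🟩🟦🟦🟦🟦🟩🟩❓❓❓
❓❓🟦🟦🟦🟦🟫⬜❓❓❓
❓❓❓❓❓❓❓❓❓❓❓
❓❓❓❓❓❓❓❓❓❓❓
❓❓❓❓❓❓❓❓❓❓❓

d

❓❓❓❓❓❓❓❓❓❓❓
🟩🟫🟫🟫🟫⬜❓❓❓❓❓
🟩⬛🟫🟩⬜⬜❓❓❓❓❓
⬜⬜🟩🟩🟩🟫🟩🟦❓❓❓
🟫🟩🟦🟫🟫🟩🟦⬜❓❓❓
🟫🟫🟦🟩🟫🔴🟩🟩❓❓❓
🟩🟦🟦🟦🟦🟩🟩🟩❓❓❓
❓🟦🟦🟦🟦🟫⬜🟩❓❓❓
❓❓❓❓❓❓❓❓❓❓❓
❓❓❓❓❓❓❓❓❓❓❓
❓❓❓❓❓❓❓❓❓❓❓

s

🟩🟫🟫🟫🟫⬜❓❓❓❓❓
🟩⬛🟫🟩⬜⬜❓❓❓❓❓
⬜⬜🟩🟩🟩🟫🟩🟦❓❓❓
🟫🟩🟦🟫🟫🟩🟦⬜❓❓❓
🟫🟫🟦🟩🟫⬜🟩🟩❓❓❓
🟩🟦🟦🟦🟦🔴🟩🟩❓❓❓
❓🟦🟦🟦🟦🟫⬜🟩❓❓❓
❓❓❓🟦🟦🟩⬜⬜❓❓❓
❓❓❓❓❓❓❓❓❓❓❓
❓❓❓❓❓❓❓❓❓❓❓
⬛⬛⬛⬛⬛⬛⬛⬛⬛⬛⬛

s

🟩⬛🟫🟩⬜⬜❓❓❓❓❓
⬜⬜🟩🟩🟩🟫🟩🟦❓❓❓
🟫🟩🟦🟫🟫🟩🟦⬜❓❓❓
🟫🟫🟦🟩🟫⬜🟩🟩❓❓❓
🟩🟦🟦🟦🟦🟩🟩🟩❓❓❓
❓🟦🟦🟦🟦🔴⬜🟩❓❓❓
❓❓❓🟦🟦🟩⬜⬜❓❓❓
❓❓❓🟦🟦🟫🟩🟩❓❓❓
❓❓❓❓❓❓❓❓❓❓❓
⬛⬛⬛⬛⬛⬛⬛⬛⬛⬛⬛
⬛⬛⬛⬛⬛⬛⬛⬛⬛⬛⬛

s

⬜⬜🟩🟩🟩🟫🟩🟦❓❓❓
🟫🟩🟦🟫🟫🟩🟦⬜❓❓❓
🟫🟫🟦🟩🟫⬜🟩🟩❓❓❓
🟩🟦🟦🟦🟦🟩🟩🟩❓❓❓
❓🟦🟦🟦🟦🟫⬜🟩❓❓❓
❓❓❓🟦🟦🔴⬜⬜❓❓❓
❓❓❓🟦🟦🟫🟩🟩❓❓❓
❓❓❓🟦🟩⬜🟦⬜❓❓❓
⬛⬛⬛⬛⬛⬛⬛⬛⬛⬛⬛
⬛⬛⬛⬛⬛⬛⬛⬛⬛⬛⬛
⬛⬛⬛⬛⬛⬛⬛⬛⬛⬛⬛

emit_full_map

🟩🟩🟩🟦🟦❓❓❓❓❓🟩🟩🟩⬜🟩🟫🟫🟫🟫⬜❓❓
🟦⬛🟦🟫🟩⬜🟫⬛🟩🟫🟩🟫🟩🟦🟩⬛🟫🟩⬜⬜❓❓
🟩⬜⬜🟩⬜🟩🟩🟦🟩🟩🟦🟦🟩⬜⬜⬜🟩🟩🟩🟫🟩🟦
⬛🟫🟩🟩⬜🟩🟩⬛🟩🟩🟩⬜🟫⬛🟫🟩🟦🟫🟫🟩🟦⬜
🟫⬜🟦⬜🟫🟦🟫🟫🟫🟫⬜⬛⬜⬛🟫🟫🟦🟩🟫⬜🟩🟩
⬛🟩⬛⬛🟩⬛🟫🟩🟩⬜🟩🟩🟩⬛🟩🟦🟦🟦🟦🟩🟩🟩
❓❓❓❓⬜⬜🟫🟦⬜🟫🟦❓❓❓❓🟦🟦🟦🟦🟫⬜🟩
❓❓❓❓❓❓❓❓❓❓❓❓❓❓❓❓❓🟦🟦🔴⬜⬜
❓❓❓❓❓❓❓❓❓❓❓❓❓❓❓❓❓🟦🟦🟫🟩🟩
❓❓❓❓❓❓❓❓❓❓❓❓❓❓❓❓❓🟦🟩⬜🟦⬜

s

🟫🟩🟦🟫🟫🟩🟦⬜❓❓❓
🟫🟫🟦🟩🟫⬜🟩🟩❓❓❓
🟩🟦🟦🟦🟦🟩🟩🟩❓❓❓
❓🟦🟦🟦🟦🟫⬜🟩❓❓❓
❓❓❓🟦🟦🟩⬜⬜❓❓❓
❓❓❓🟦🟦🔴🟩🟩❓❓❓
❓❓❓🟦🟩⬜🟦⬜❓❓❓
⬛⬛⬛⬛⬛⬛⬛⬛⬛⬛⬛
⬛⬛⬛⬛⬛⬛⬛⬛⬛⬛⬛
⬛⬛⬛⬛⬛⬛⬛⬛⬛⬛⬛
⬛⬛⬛⬛⬛⬛⬛⬛⬛⬛⬛

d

🟩🟦🟫🟫🟩🟦⬜❓❓❓❓
🟫🟦🟩🟫⬜🟩🟩❓❓❓❓
🟦🟦🟦🟦🟩🟩🟩❓❓❓❓
🟦🟦🟦🟦🟫⬜🟩🟩❓❓❓
❓❓🟦🟦🟩⬜⬜🟩❓❓❓
❓❓🟦🟦🟫🔴🟩🟩❓❓❓
❓❓🟦🟩⬜🟦⬜⬜❓❓❓
⬛⬛⬛⬛⬛⬛⬛⬛⬛⬛⬛
⬛⬛⬛⬛⬛⬛⬛⬛⬛⬛⬛
⬛⬛⬛⬛⬛⬛⬛⬛⬛⬛⬛
⬛⬛⬛⬛⬛⬛⬛⬛⬛⬛⬛

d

🟦🟫🟫🟩🟦⬜❓❓❓❓⬛
🟦🟩🟫⬜🟩🟩❓❓❓❓⬛
🟦🟦🟦🟩🟩🟩❓❓❓❓⬛
🟦🟦🟦🟫⬜🟩🟩🟩❓❓⬛
❓🟦🟦🟩⬜⬜🟩⬜❓❓⬛
❓🟦🟦🟫🟩🔴🟩⬛❓❓⬛
❓🟦🟩⬜🟦⬜⬜🟫❓❓⬛
⬛⬛⬛⬛⬛⬛⬛⬛⬛⬛⬛
⬛⬛⬛⬛⬛⬛⬛⬛⬛⬛⬛
⬛⬛⬛⬛⬛⬛⬛⬛⬛⬛⬛
⬛⬛⬛⬛⬛⬛⬛⬛⬛⬛⬛

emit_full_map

🟩🟩🟩🟦🟦❓❓❓❓❓🟩🟩🟩⬜🟩🟫🟫🟫🟫⬜❓❓❓❓
🟦⬛🟦🟫🟩⬜🟫⬛🟩🟫🟩🟫🟩🟦🟩⬛🟫🟩⬜⬜❓❓❓❓
🟩⬜⬜🟩⬜🟩🟩🟦🟩🟩🟦🟦🟩⬜⬜⬜🟩🟩🟩🟫🟩🟦❓❓
⬛🟫🟩🟩⬜🟩🟩⬛🟩🟩🟩⬜🟫⬛🟫🟩🟦🟫🟫🟩🟦⬜❓❓
🟫⬜🟦⬜🟫🟦🟫🟫🟫🟫⬜⬛⬜⬛🟫🟫🟦🟩🟫⬜🟩🟩❓❓
⬛🟩⬛⬛🟩⬛🟫🟩🟩⬜🟩🟩🟩⬛🟩🟦🟦🟦🟦🟩🟩🟩❓❓
❓❓❓❓⬜⬜🟫🟦⬜🟫🟦❓❓❓❓🟦🟦🟦🟦🟫⬜🟩🟩🟩
❓❓❓❓❓❓❓❓❓❓❓❓❓❓❓❓❓🟦🟦🟩⬜⬜🟩⬜
❓❓❓❓❓❓❓❓❓❓❓❓❓❓❓❓❓🟦🟦🟫🟩🔴🟩⬛
❓❓❓❓❓❓❓❓❓❓❓❓❓❓❓❓❓🟦🟩⬜🟦⬜⬜🟫


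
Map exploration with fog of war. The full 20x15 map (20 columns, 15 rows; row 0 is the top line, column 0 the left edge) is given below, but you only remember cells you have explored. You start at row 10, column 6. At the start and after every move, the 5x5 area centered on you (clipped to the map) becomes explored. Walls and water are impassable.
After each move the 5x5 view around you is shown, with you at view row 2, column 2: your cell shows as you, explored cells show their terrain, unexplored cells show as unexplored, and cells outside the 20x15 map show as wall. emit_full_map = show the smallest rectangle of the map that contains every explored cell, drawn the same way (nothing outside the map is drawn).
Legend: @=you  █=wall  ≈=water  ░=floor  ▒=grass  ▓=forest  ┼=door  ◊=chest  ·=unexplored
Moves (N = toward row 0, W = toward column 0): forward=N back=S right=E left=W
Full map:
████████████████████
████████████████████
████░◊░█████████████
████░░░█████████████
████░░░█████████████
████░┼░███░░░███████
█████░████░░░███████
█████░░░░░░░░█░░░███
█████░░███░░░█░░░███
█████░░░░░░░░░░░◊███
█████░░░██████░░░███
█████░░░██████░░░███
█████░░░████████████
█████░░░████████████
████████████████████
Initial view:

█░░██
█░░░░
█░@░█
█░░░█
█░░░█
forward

█░░░░
█░░██
█░@░░
█░░░█
█░░░█

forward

█░███
█░░░░
█░@██
█░░░░
█░░░█

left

██░██
██░░░
██@░█
██░░░
██░░░

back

██░░░
██░░█
██@░░
██░░░
██░░░

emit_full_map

██░███
██░░░░
██░░██
██@░░░
██░░░█
██░░░█
·█░░░█

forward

██░██
██░░░
██@░█
██░░░
██░░░

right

█░███
█░░░░
█░@██
█░░░░
█░░░█

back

█░░░░
█░░██
█░@░░
█░░░█
█░░░█

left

██░░░
██░░█
██@░░
██░░░
██░░░

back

██░░█
██░░░
██@░░
██░░░
██░░░

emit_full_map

██░███
██░░░░
██░░██
██░░░░
██@░░█
██░░░█
██░░░█

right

█░░██
█░░░░
█░@░█
█░░░█
█░░░█

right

░░███
░░░░░
░░@██
░░░██
░░░██

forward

░░░░░
░░███
░░@░░
░░░██
░░░██

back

░░███
░░░░░
░░@██
░░░██
░░░██

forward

░░░░░
░░███
░░@░░
░░░██
░░░██

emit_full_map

██░███·
██░░░░░
██░░███
██░░@░░
██░░░██
██░░░██
██░░░██


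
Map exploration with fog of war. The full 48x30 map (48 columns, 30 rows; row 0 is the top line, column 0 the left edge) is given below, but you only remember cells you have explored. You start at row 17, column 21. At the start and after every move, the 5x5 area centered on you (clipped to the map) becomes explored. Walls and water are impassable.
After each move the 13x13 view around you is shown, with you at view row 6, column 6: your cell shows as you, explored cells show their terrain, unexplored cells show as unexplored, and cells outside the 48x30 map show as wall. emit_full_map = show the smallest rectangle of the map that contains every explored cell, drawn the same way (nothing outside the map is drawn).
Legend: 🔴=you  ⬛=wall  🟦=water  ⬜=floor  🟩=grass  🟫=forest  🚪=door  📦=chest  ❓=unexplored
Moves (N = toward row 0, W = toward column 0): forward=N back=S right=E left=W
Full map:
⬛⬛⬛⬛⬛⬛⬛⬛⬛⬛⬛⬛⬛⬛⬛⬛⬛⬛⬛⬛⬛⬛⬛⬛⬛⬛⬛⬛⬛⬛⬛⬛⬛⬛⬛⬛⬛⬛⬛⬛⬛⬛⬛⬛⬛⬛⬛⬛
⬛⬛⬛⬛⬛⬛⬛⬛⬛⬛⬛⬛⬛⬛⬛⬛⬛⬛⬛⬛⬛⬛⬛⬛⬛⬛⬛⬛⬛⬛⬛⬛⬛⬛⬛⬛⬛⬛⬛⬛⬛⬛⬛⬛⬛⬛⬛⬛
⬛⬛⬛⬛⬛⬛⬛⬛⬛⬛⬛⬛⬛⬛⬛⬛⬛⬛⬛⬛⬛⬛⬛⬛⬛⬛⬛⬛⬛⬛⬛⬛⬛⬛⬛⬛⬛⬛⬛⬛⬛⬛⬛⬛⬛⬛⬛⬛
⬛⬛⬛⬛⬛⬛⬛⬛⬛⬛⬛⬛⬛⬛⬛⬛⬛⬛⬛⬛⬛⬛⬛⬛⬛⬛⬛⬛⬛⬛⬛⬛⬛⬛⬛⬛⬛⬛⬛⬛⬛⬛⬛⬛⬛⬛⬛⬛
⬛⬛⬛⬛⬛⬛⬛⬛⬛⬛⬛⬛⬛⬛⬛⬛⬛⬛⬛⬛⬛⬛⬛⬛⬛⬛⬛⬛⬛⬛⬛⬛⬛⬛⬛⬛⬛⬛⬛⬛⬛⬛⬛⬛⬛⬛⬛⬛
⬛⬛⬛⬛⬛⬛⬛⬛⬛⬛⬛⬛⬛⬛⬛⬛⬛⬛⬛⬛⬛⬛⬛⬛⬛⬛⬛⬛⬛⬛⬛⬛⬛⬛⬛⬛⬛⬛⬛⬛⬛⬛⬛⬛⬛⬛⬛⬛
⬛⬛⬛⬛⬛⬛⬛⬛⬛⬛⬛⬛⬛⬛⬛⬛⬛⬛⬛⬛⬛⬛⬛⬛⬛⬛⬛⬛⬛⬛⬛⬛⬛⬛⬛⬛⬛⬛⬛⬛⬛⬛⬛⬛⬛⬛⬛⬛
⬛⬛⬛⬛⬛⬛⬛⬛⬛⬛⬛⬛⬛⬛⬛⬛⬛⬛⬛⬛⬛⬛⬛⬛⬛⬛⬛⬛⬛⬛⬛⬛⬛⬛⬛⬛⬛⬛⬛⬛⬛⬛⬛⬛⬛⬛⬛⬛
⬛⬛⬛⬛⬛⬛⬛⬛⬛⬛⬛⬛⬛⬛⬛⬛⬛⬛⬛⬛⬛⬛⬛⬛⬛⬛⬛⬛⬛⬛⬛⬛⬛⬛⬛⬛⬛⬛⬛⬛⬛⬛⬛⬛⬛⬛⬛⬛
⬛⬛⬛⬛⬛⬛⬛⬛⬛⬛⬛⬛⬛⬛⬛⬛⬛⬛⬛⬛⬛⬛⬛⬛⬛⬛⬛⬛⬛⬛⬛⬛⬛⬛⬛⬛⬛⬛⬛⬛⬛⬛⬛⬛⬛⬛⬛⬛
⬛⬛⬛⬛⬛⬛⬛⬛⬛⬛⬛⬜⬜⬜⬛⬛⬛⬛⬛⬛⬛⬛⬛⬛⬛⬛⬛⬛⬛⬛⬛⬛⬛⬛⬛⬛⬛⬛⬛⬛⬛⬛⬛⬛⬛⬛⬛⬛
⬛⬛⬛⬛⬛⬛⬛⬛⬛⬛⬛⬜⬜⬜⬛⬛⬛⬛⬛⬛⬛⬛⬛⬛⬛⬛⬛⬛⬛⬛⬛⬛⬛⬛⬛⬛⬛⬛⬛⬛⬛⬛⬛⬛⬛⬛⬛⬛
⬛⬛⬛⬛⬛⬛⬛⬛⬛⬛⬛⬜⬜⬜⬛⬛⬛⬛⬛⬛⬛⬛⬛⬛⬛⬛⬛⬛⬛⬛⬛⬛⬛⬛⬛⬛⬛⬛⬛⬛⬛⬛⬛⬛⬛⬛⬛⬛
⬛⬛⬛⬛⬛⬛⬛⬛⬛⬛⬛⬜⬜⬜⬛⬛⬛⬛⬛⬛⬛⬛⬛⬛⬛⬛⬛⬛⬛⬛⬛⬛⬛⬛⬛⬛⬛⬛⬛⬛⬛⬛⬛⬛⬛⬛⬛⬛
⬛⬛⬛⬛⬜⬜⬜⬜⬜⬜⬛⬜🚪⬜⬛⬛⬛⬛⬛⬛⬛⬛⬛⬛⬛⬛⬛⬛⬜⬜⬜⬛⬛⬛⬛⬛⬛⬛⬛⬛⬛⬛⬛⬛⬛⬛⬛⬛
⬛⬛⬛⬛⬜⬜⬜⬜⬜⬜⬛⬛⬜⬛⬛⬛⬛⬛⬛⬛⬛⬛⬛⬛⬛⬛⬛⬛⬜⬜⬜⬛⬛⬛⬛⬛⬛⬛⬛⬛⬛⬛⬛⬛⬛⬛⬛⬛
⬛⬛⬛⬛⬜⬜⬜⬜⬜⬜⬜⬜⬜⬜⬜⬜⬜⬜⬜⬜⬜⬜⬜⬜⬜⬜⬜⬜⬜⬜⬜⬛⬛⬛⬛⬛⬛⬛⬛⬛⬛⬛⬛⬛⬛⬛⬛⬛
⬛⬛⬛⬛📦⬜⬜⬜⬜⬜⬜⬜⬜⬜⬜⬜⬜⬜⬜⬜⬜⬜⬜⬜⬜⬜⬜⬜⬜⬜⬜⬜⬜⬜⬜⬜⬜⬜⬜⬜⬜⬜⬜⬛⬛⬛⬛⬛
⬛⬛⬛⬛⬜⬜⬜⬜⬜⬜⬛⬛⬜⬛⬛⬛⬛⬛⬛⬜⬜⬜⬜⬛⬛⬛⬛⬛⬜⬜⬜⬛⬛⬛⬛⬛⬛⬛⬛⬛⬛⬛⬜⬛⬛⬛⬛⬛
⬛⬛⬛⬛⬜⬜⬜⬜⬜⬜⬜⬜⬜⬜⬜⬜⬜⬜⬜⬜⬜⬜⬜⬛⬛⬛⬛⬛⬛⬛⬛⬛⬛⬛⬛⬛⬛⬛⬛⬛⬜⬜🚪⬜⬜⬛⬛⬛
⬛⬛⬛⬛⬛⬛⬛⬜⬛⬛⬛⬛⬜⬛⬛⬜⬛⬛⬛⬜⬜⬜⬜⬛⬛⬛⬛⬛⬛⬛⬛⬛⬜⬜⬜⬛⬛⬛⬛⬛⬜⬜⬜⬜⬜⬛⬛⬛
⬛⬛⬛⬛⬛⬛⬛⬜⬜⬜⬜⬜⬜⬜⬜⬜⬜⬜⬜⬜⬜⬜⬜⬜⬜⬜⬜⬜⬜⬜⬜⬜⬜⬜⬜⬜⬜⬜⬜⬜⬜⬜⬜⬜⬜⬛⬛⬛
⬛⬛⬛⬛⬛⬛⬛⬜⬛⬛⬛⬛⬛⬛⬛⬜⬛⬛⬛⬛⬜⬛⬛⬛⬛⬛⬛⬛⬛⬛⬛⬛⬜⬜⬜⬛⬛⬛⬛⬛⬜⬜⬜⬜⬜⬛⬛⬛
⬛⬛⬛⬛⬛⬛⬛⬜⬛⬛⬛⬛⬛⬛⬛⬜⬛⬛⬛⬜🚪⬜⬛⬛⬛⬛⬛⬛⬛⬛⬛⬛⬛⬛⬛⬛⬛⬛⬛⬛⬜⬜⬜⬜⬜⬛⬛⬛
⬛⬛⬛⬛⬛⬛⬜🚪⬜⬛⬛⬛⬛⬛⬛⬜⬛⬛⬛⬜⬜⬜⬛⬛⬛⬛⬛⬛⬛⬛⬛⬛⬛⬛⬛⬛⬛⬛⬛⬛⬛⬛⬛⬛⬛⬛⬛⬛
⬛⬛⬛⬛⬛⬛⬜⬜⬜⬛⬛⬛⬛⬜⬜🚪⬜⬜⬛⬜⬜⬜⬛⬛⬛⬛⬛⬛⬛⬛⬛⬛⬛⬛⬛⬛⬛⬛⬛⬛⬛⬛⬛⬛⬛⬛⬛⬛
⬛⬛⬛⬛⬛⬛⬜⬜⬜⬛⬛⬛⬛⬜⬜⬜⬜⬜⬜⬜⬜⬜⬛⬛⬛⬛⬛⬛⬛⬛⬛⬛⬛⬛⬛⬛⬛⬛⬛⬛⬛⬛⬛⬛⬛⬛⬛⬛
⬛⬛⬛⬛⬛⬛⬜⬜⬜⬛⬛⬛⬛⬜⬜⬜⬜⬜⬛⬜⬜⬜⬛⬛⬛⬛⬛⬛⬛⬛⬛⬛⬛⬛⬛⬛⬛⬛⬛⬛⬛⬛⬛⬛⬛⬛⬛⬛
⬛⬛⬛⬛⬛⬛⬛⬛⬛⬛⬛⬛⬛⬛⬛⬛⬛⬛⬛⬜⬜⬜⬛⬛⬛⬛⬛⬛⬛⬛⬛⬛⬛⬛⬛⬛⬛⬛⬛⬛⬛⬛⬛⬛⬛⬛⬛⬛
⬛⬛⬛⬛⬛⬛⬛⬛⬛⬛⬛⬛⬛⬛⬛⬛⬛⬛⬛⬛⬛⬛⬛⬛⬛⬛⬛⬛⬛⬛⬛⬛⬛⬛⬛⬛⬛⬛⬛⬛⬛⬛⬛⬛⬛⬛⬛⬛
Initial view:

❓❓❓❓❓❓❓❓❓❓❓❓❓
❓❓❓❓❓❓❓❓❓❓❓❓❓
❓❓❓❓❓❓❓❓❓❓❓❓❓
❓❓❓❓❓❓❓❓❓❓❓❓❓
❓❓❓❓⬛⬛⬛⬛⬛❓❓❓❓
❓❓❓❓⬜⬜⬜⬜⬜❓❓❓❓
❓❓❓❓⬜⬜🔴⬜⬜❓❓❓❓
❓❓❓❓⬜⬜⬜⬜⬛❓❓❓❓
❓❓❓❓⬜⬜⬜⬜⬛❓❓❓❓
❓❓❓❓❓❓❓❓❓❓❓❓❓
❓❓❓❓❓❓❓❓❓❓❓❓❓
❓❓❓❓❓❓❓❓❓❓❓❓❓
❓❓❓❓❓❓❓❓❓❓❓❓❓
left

❓❓❓❓❓❓❓❓❓❓❓❓❓
❓❓❓❓❓❓❓❓❓❓❓❓❓
❓❓❓❓❓❓❓❓❓❓❓❓❓
❓❓❓❓❓❓❓❓❓❓❓❓❓
❓❓❓❓⬛⬛⬛⬛⬛⬛❓❓❓
❓❓❓❓⬜⬜⬜⬜⬜⬜❓❓❓
❓❓❓❓⬜⬜🔴⬜⬜⬜❓❓❓
❓❓❓❓⬛⬜⬜⬜⬜⬛❓❓❓
❓❓❓❓⬜⬜⬜⬜⬜⬛❓❓❓
❓❓❓❓❓❓❓❓❓❓❓❓❓
❓❓❓❓❓❓❓❓❓❓❓❓❓
❓❓❓❓❓❓❓❓❓❓❓❓❓
❓❓❓❓❓❓❓❓❓❓❓❓❓

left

❓❓❓❓❓❓❓❓❓❓❓❓❓
❓❓❓❓❓❓❓❓❓❓❓❓❓
❓❓❓❓❓❓❓❓❓❓❓❓❓
❓❓❓❓❓❓❓❓❓❓❓❓❓
❓❓❓❓⬛⬛⬛⬛⬛⬛⬛❓❓
❓❓❓❓⬜⬜⬜⬜⬜⬜⬜❓❓
❓❓❓❓⬜⬜🔴⬜⬜⬜⬜❓❓
❓❓❓❓⬛⬛⬜⬜⬜⬜⬛❓❓
❓❓❓❓⬜⬜⬜⬜⬜⬜⬛❓❓
❓❓❓❓❓❓❓❓❓❓❓❓❓
❓❓❓❓❓❓❓❓❓❓❓❓❓
❓❓❓❓❓❓❓❓❓❓❓❓❓
❓❓❓❓❓❓❓❓❓❓❓❓❓

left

❓❓❓❓❓❓❓❓❓❓❓❓❓
❓❓❓❓❓❓❓❓❓❓❓❓❓
❓❓❓❓❓❓❓❓❓❓❓❓❓
❓❓❓❓❓❓❓❓❓❓❓❓❓
❓❓❓❓⬛⬛⬛⬛⬛⬛⬛⬛❓
❓❓❓❓⬜⬜⬜⬜⬜⬜⬜⬜❓
❓❓❓❓⬜⬜🔴⬜⬜⬜⬜⬜❓
❓❓❓❓⬛⬛⬛⬜⬜⬜⬜⬛❓
❓❓❓❓⬜⬜⬜⬜⬜⬜⬜⬛❓
❓❓❓❓❓❓❓❓❓❓❓❓❓
❓❓❓❓❓❓❓❓❓❓❓❓❓
❓❓❓❓❓❓❓❓❓❓❓❓❓
❓❓❓❓❓❓❓❓❓❓❓❓❓

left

❓❓❓❓❓❓❓❓❓❓❓❓❓
❓❓❓❓❓❓❓❓❓❓❓❓❓
❓❓❓❓❓❓❓❓❓❓❓❓❓
❓❓❓❓❓❓❓❓❓❓❓❓❓
❓❓❓❓⬛⬛⬛⬛⬛⬛⬛⬛⬛
❓❓❓❓⬜⬜⬜⬜⬜⬜⬜⬜⬜
❓❓❓❓⬜⬜🔴⬜⬜⬜⬜⬜⬜
❓❓❓❓⬛⬛⬛⬛⬜⬜⬜⬜⬛
❓❓❓❓⬜⬜⬜⬜⬜⬜⬜⬜⬛
❓❓❓❓❓❓❓❓❓❓❓❓❓
❓❓❓❓❓❓❓❓❓❓❓❓❓
❓❓❓❓❓❓❓❓❓❓❓❓❓
❓❓❓❓❓❓❓❓❓❓❓❓❓

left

❓❓❓❓❓❓❓❓❓❓❓❓❓
❓❓❓❓❓❓❓❓❓❓❓❓❓
❓❓❓❓❓❓❓❓❓❓❓❓❓
❓❓❓❓❓❓❓❓❓❓❓❓❓
❓❓❓❓⬛⬛⬛⬛⬛⬛⬛⬛⬛
❓❓❓❓⬜⬜⬜⬜⬜⬜⬜⬜⬜
❓❓❓❓⬜⬜🔴⬜⬜⬜⬜⬜⬜
❓❓❓❓⬛⬛⬛⬛⬛⬜⬜⬜⬜
❓❓❓❓⬜⬜⬜⬜⬜⬜⬜⬜⬜
❓❓❓❓❓❓❓❓❓❓❓❓❓
❓❓❓❓❓❓❓❓❓❓❓❓❓
❓❓❓❓❓❓❓❓❓❓❓❓❓
❓❓❓❓❓❓❓❓❓❓❓❓❓

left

❓❓❓❓❓❓❓❓❓❓❓❓❓
❓❓❓❓❓❓❓❓❓❓❓❓❓
❓❓❓❓❓❓❓❓❓❓❓❓❓
❓❓❓❓❓❓❓❓❓❓❓❓❓
❓❓❓❓⬛⬛⬛⬛⬛⬛⬛⬛⬛
❓❓❓❓⬜⬜⬜⬜⬜⬜⬜⬜⬜
❓❓❓❓⬜⬜🔴⬜⬜⬜⬜⬜⬜
❓❓❓❓⬛⬛⬛⬛⬛⬛⬜⬜⬜
❓❓❓❓⬜⬜⬜⬜⬜⬜⬜⬜⬜
❓❓❓❓❓❓❓❓❓❓❓❓❓
❓❓❓❓❓❓❓❓❓❓❓❓❓
❓❓❓❓❓❓❓❓❓❓❓❓❓
❓❓❓❓❓❓❓❓❓❓❓❓❓

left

❓❓❓❓❓❓❓❓❓❓❓❓❓
❓❓❓❓❓❓❓❓❓❓❓❓❓
❓❓❓❓❓❓❓❓❓❓❓❓❓
❓❓❓❓❓❓❓❓❓❓❓❓❓
❓❓❓❓⬜⬛⬛⬛⬛⬛⬛⬛⬛
❓❓❓❓⬜⬜⬜⬜⬜⬜⬜⬜⬜
❓❓❓❓⬜⬜🔴⬜⬜⬜⬜⬜⬜
❓❓❓❓⬜⬛⬛⬛⬛⬛⬛⬜⬜
❓❓❓❓⬜⬜⬜⬜⬜⬜⬜⬜⬜
❓❓❓❓❓❓❓❓❓❓❓❓❓
❓❓❓❓❓❓❓❓❓❓❓❓❓
❓❓❓❓❓❓❓❓❓❓❓❓❓
❓❓❓❓❓❓❓❓❓❓❓❓❓

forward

❓❓❓❓❓❓❓❓❓❓❓❓❓
❓❓❓❓❓❓❓❓❓❓❓❓❓
❓❓❓❓❓❓❓❓❓❓❓❓❓
❓❓❓❓❓❓❓❓❓❓❓❓❓
❓❓❓❓🚪⬜⬛⬛⬛❓❓❓❓
❓❓❓❓⬜⬛⬛⬛⬛⬛⬛⬛⬛
❓❓❓❓⬜⬜🔴⬜⬜⬜⬜⬜⬜
❓❓❓❓⬜⬜⬜⬜⬜⬜⬜⬜⬜
❓❓❓❓⬜⬛⬛⬛⬛⬛⬛⬜⬜
❓❓❓❓⬜⬜⬜⬜⬜⬜⬜⬜⬜
❓❓❓❓❓❓❓❓❓❓❓❓❓
❓❓❓❓❓❓❓❓❓❓❓❓❓
❓❓❓❓❓❓❓❓❓❓❓❓❓

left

❓❓❓❓❓❓❓❓❓❓❓❓❓
❓❓❓❓❓❓❓❓❓❓❓❓❓
❓❓❓❓❓❓❓❓❓❓❓❓❓
❓❓❓❓❓❓❓❓❓❓❓❓❓
❓❓❓❓⬜🚪⬜⬛⬛⬛❓❓❓
❓❓❓❓⬛⬜⬛⬛⬛⬛⬛⬛⬛
❓❓❓❓⬜⬜🔴⬜⬜⬜⬜⬜⬜
❓❓❓❓⬜⬜⬜⬜⬜⬜⬜⬜⬜
❓❓❓❓⬛⬜⬛⬛⬛⬛⬛⬛⬜
❓❓❓❓❓⬜⬜⬜⬜⬜⬜⬜⬜
❓❓❓❓❓❓❓❓❓❓❓❓❓
❓❓❓❓❓❓❓❓❓❓❓❓❓
❓❓❓❓❓❓❓❓❓❓❓❓❓

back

❓❓❓❓❓❓❓❓❓❓❓❓❓
❓❓❓❓❓❓❓❓❓❓❓❓❓
❓❓❓❓❓❓❓❓❓❓❓❓❓
❓❓❓❓⬜🚪⬜⬛⬛⬛❓❓❓
❓❓❓❓⬛⬜⬛⬛⬛⬛⬛⬛⬛
❓❓❓❓⬜⬜⬜⬜⬜⬜⬜⬜⬜
❓❓❓❓⬜⬜🔴⬜⬜⬜⬜⬜⬜
❓❓❓❓⬛⬜⬛⬛⬛⬛⬛⬛⬜
❓❓❓❓⬜⬜⬜⬜⬜⬜⬜⬜⬜
❓❓❓❓❓❓❓❓❓❓❓❓❓
❓❓❓❓❓❓❓❓❓❓❓❓❓
❓❓❓❓❓❓❓❓❓❓❓❓❓
❓❓❓❓❓❓❓❓❓❓❓❓❓

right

❓❓❓❓❓❓❓❓❓❓❓❓❓
❓❓❓❓❓❓❓❓❓❓❓❓❓
❓❓❓❓❓❓❓❓❓❓❓❓❓
❓❓❓⬜🚪⬜⬛⬛⬛❓❓❓❓
❓❓❓⬛⬜⬛⬛⬛⬛⬛⬛⬛⬛
❓❓❓⬜⬜⬜⬜⬜⬜⬜⬜⬜⬜
❓❓❓⬜⬜⬜🔴⬜⬜⬜⬜⬜⬜
❓❓❓⬛⬜⬛⬛⬛⬛⬛⬛⬜⬜
❓❓❓⬜⬜⬜⬜⬜⬜⬜⬜⬜⬜
❓❓❓❓❓❓❓❓❓❓❓❓❓
❓❓❓❓❓❓❓❓❓❓❓❓❓
❓❓❓❓❓❓❓❓❓❓❓❓❓
❓❓❓❓❓❓❓❓❓❓❓❓❓

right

❓❓❓❓❓❓❓❓❓❓❓❓❓
❓❓❓❓❓❓❓❓❓❓❓❓❓
❓❓❓❓❓❓❓❓❓❓❓❓❓
❓❓⬜🚪⬜⬛⬛⬛❓❓❓❓❓
❓❓⬛⬜⬛⬛⬛⬛⬛⬛⬛⬛⬛
❓❓⬜⬜⬜⬜⬜⬜⬜⬜⬜⬜⬜
❓❓⬜⬜⬜⬜🔴⬜⬜⬜⬜⬜⬜
❓❓⬛⬜⬛⬛⬛⬛⬛⬛⬜⬜⬜
❓❓⬜⬜⬜⬜⬜⬜⬜⬜⬜⬜⬜
❓❓❓❓❓❓❓❓❓❓❓❓❓
❓❓❓❓❓❓❓❓❓❓❓❓❓
❓❓❓❓❓❓❓❓❓❓❓❓❓
❓❓❓❓❓❓❓❓❓❓❓❓❓

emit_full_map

⬜🚪⬜⬛⬛⬛❓❓❓❓❓❓❓
⬛⬜⬛⬛⬛⬛⬛⬛⬛⬛⬛⬛⬛
⬜⬜⬜⬜⬜⬜⬜⬜⬜⬜⬜⬜⬜
⬜⬜⬜⬜🔴⬜⬜⬜⬜⬜⬜⬜⬜
⬛⬜⬛⬛⬛⬛⬛⬛⬜⬜⬜⬜⬛
⬜⬜⬜⬜⬜⬜⬜⬜⬜⬜⬜⬜⬛

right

❓❓❓❓❓❓❓❓❓❓❓❓❓
❓❓❓❓❓❓❓❓❓❓❓❓❓
❓❓❓❓❓❓❓❓❓❓❓❓❓
❓⬜🚪⬜⬛⬛⬛❓❓❓❓❓❓
❓⬛⬜⬛⬛⬛⬛⬛⬛⬛⬛⬛⬛
❓⬜⬜⬜⬜⬜⬜⬜⬜⬜⬜⬜⬜
❓⬜⬜⬜⬜⬜🔴⬜⬜⬜⬜⬜⬜
❓⬛⬜⬛⬛⬛⬛⬛⬛⬜⬜⬜⬜
❓⬜⬜⬜⬜⬜⬜⬜⬜⬜⬜⬜⬜
❓❓❓❓❓❓❓❓❓❓❓❓❓
❓❓❓❓❓❓❓❓❓❓❓❓❓
❓❓❓❓❓❓❓❓❓❓❓❓❓
❓❓❓❓❓❓❓❓❓❓❓❓❓

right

❓❓❓❓❓❓❓❓❓❓❓❓❓
❓❓❓❓❓❓❓❓❓❓❓❓❓
❓❓❓❓❓❓❓❓❓❓❓❓❓
⬜🚪⬜⬛⬛⬛❓❓❓❓❓❓❓
⬛⬜⬛⬛⬛⬛⬛⬛⬛⬛⬛⬛⬛
⬜⬜⬜⬜⬜⬜⬜⬜⬜⬜⬜⬜⬜
⬜⬜⬜⬜⬜⬜🔴⬜⬜⬜⬜⬜⬜
⬛⬜⬛⬛⬛⬛⬛⬛⬜⬜⬜⬜⬛
⬜⬜⬜⬜⬜⬜⬜⬜⬜⬜⬜⬜⬛
❓❓❓❓❓❓❓❓❓❓❓❓❓
❓❓❓❓❓❓❓❓❓❓❓❓❓
❓❓❓❓❓❓❓❓❓❓❓❓❓
❓❓❓❓❓❓❓❓❓❓❓❓❓

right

❓❓❓❓❓❓❓❓❓❓❓❓❓
❓❓❓❓❓❓❓❓❓❓❓❓❓
❓❓❓❓❓❓❓❓❓❓❓❓❓
🚪⬜⬛⬛⬛❓❓❓❓❓❓❓❓
⬜⬛⬛⬛⬛⬛⬛⬛⬛⬛⬛⬛❓
⬜⬜⬜⬜⬜⬜⬜⬜⬜⬜⬜⬜❓
⬜⬜⬜⬜⬜⬜🔴⬜⬜⬜⬜⬜❓
⬜⬛⬛⬛⬛⬛⬛⬜⬜⬜⬜⬛❓
⬜⬜⬜⬜⬜⬜⬜⬜⬜⬜⬜⬛❓
❓❓❓❓❓❓❓❓❓❓❓❓❓
❓❓❓❓❓❓❓❓❓❓❓❓❓
❓❓❓❓❓❓❓❓❓❓❓❓❓
❓❓❓❓❓❓❓❓❓❓❓❓❓

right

❓❓❓❓❓❓❓❓❓❓❓❓❓
❓❓❓❓❓❓❓❓❓❓❓❓❓
❓❓❓❓❓❓❓❓❓❓❓❓❓
⬜⬛⬛⬛❓❓❓❓❓❓❓❓❓
⬛⬛⬛⬛⬛⬛⬛⬛⬛⬛⬛❓❓
⬜⬜⬜⬜⬜⬜⬜⬜⬜⬜⬜❓❓
⬜⬜⬜⬜⬜⬜🔴⬜⬜⬜⬜❓❓
⬛⬛⬛⬛⬛⬛⬜⬜⬜⬜⬛❓❓
⬜⬜⬜⬜⬜⬜⬜⬜⬜⬜⬛❓❓
❓❓❓❓❓❓❓❓❓❓❓❓❓
❓❓❓❓❓❓❓❓❓❓❓❓❓
❓❓❓❓❓❓❓❓❓❓❓❓❓
❓❓❓❓❓❓❓❓❓❓❓❓❓

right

❓❓❓❓❓❓❓❓❓❓❓❓❓
❓❓❓❓❓❓❓❓❓❓❓❓❓
❓❓❓❓❓❓❓❓❓❓❓❓❓
⬛⬛⬛❓❓❓❓❓❓❓❓❓❓
⬛⬛⬛⬛⬛⬛⬛⬛⬛⬛❓❓❓
⬜⬜⬜⬜⬜⬜⬜⬜⬜⬜❓❓❓
⬜⬜⬜⬜⬜⬜🔴⬜⬜⬜❓❓❓
⬛⬛⬛⬛⬛⬜⬜⬜⬜⬛❓❓❓
⬜⬜⬜⬜⬜⬜⬜⬜⬜⬛❓❓❓
❓❓❓❓❓❓❓❓❓❓❓❓❓
❓❓❓❓❓❓❓❓❓❓❓❓❓
❓❓❓❓❓❓❓❓❓❓❓❓❓
❓❓❓❓❓❓❓❓❓❓❓❓❓

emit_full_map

⬜🚪⬜⬛⬛⬛❓❓❓❓❓❓❓
⬛⬜⬛⬛⬛⬛⬛⬛⬛⬛⬛⬛⬛
⬜⬜⬜⬜⬜⬜⬜⬜⬜⬜⬜⬜⬜
⬜⬜⬜⬜⬜⬜⬜⬜⬜🔴⬜⬜⬜
⬛⬜⬛⬛⬛⬛⬛⬛⬜⬜⬜⬜⬛
⬜⬜⬜⬜⬜⬜⬜⬜⬜⬜⬜⬜⬛

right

❓❓❓❓❓❓❓❓❓❓❓❓❓
❓❓❓❓❓❓❓❓❓❓❓❓❓
❓❓❓❓❓❓❓❓❓❓❓❓❓
⬛⬛❓❓❓❓❓❓❓❓❓❓❓
⬛⬛⬛⬛⬛⬛⬛⬛⬛❓❓❓❓
⬜⬜⬜⬜⬜⬜⬜⬜⬜❓❓❓❓
⬜⬜⬜⬜⬜⬜🔴⬜⬜❓❓❓❓
⬛⬛⬛⬛⬜⬜⬜⬜⬛❓❓❓❓
⬜⬜⬜⬜⬜⬜⬜⬜⬛❓❓❓❓
❓❓❓❓❓❓❓❓❓❓❓❓❓
❓❓❓❓❓❓❓❓❓❓❓❓❓
❓❓❓❓❓❓❓❓❓❓❓❓❓
❓❓❓❓❓❓❓❓❓❓❓❓❓

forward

❓❓❓❓❓❓❓❓❓❓❓❓❓
❓❓❓❓❓❓❓❓❓❓❓❓❓
❓❓❓❓❓❓❓❓❓❓❓❓❓
❓❓❓❓❓❓❓❓❓❓❓❓❓
⬛⬛❓❓⬛⬛⬛⬛⬛❓❓❓❓
⬛⬛⬛⬛⬛⬛⬛⬛⬛❓❓❓❓
⬜⬜⬜⬜⬜⬜🔴⬜⬜❓❓❓❓
⬜⬜⬜⬜⬜⬜⬜⬜⬜❓❓❓❓
⬛⬛⬛⬛⬜⬜⬜⬜⬛❓❓❓❓
⬜⬜⬜⬜⬜⬜⬜⬜⬛❓❓❓❓
❓❓❓❓❓❓❓❓❓❓❓❓❓
❓❓❓❓❓❓❓❓❓❓❓❓❓
❓❓❓❓❓❓❓❓❓❓❓❓❓

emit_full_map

⬜🚪⬜⬛⬛⬛❓❓⬛⬛⬛⬛⬛
⬛⬜⬛⬛⬛⬛⬛⬛⬛⬛⬛⬛⬛
⬜⬜⬜⬜⬜⬜⬜⬜⬜⬜🔴⬜⬜
⬜⬜⬜⬜⬜⬜⬜⬜⬜⬜⬜⬜⬜
⬛⬜⬛⬛⬛⬛⬛⬛⬜⬜⬜⬜⬛
⬜⬜⬜⬜⬜⬜⬜⬜⬜⬜⬜⬜⬛
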